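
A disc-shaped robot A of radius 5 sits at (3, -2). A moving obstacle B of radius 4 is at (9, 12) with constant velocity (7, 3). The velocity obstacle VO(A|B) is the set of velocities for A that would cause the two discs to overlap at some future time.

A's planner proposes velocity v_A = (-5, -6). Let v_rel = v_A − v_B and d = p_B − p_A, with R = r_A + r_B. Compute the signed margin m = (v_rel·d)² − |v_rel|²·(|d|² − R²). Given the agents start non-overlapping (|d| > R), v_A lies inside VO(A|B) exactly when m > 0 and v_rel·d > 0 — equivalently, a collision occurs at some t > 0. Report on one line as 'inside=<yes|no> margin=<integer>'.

d = (6, 14),  |d|² = 232;  R = 5+4 = 9,  c = 232−9² = 151
v_rel = (-12, -9),  |v_rel|² = 225;  v_rel·d = (-12)·(6) + (-9)·(14) = -198
225·t² + 396·t + 151 = 0  ⇒  m = (-198)² − 225·151 = 5229
m = 5229 > 0,  v_rel·d = -198 < 0  ⇒  outside

inside=no margin=5229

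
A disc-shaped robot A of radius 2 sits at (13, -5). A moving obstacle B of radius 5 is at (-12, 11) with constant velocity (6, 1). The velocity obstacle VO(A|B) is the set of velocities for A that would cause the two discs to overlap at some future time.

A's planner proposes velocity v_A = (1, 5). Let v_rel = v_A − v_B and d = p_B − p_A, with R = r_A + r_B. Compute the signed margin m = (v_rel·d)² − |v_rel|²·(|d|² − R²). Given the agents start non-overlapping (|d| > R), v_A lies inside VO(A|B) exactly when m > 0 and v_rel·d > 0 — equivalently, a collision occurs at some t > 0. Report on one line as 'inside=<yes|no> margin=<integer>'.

d = (-25, 16),  |d|² = 881;  R = 2+5 = 7,  c = 881−7² = 832
v_rel = (-5, 4),  |v_rel|² = 41;  v_rel·d = (-5)·(-25) + (4)·(16) = 189
41·t² − 378·t + 832 = 0  ⇒  m = 189² − 41·832 = 1609
m = 1609 > 0,  v_rel·d = 189 > 0  ⇒  inside

inside=yes margin=1609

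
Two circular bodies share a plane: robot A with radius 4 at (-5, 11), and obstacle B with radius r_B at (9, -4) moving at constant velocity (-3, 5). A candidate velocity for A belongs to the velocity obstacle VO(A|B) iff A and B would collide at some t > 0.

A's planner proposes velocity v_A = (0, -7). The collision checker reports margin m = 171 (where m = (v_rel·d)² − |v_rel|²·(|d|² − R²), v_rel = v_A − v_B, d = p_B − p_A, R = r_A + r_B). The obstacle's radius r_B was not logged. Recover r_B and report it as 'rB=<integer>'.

m = 171
d = (14, -15);  v_rel = (3, -12),  |v_rel|² = 153
v_rel×d = (3)·(-15) − (-12)·(14) = 123
since m = R²·153 − 123²:  R² = (15129 + 171) / 153 = 100
R = √100 = 10  ⇒  r_B = 10 − 4 = 6

rB=6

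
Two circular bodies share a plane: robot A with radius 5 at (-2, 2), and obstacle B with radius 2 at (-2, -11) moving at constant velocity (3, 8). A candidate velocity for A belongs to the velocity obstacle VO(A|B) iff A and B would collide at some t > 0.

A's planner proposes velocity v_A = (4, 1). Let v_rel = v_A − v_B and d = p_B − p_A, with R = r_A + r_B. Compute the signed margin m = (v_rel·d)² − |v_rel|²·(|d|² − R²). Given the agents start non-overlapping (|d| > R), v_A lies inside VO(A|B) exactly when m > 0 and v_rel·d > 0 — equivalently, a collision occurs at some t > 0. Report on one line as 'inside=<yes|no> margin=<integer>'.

d = (0, -13),  |d|² = 169;  R = 5+2 = 7,  c = 169−7² = 120
v_rel = (1, -7),  |v_rel|² = 50;  v_rel·d = (1)·(0) + (-7)·(-13) = 91
50·t² − 182·t + 120 = 0  ⇒  m = 91² − 50·120 = 2281
m = 2281 > 0,  v_rel·d = 91 > 0  ⇒  inside

inside=yes margin=2281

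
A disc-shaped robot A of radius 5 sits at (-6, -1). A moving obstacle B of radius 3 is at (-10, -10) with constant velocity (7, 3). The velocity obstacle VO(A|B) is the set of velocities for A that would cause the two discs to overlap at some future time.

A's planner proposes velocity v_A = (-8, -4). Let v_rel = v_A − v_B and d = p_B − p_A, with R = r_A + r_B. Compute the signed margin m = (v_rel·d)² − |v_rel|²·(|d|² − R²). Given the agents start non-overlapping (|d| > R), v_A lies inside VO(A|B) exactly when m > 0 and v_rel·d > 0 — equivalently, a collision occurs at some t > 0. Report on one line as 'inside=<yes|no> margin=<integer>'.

d = (-4, -9),  |d|² = 97;  R = 5+3 = 8,  c = 97−8² = 33
v_rel = (-15, -7),  |v_rel|² = 274;  v_rel·d = (-15)·(-4) + (-7)·(-9) = 123
274·t² − 246·t + 33 = 0  ⇒  m = 123² − 274·33 = 6087
m = 6087 > 0,  v_rel·d = 123 > 0  ⇒  inside

inside=yes margin=6087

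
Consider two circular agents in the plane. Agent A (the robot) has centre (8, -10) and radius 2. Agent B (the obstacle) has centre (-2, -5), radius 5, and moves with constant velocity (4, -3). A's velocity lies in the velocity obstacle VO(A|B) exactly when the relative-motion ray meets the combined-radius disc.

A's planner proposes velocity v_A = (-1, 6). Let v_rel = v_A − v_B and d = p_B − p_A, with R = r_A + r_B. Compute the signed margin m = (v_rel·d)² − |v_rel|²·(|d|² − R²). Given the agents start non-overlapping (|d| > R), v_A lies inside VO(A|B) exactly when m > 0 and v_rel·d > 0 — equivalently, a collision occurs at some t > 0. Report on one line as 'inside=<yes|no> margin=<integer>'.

d = (-10, 5),  |d|² = 125;  R = 2+5 = 7,  c = 125−7² = 76
v_rel = (-5, 9),  |v_rel|² = 106;  v_rel·d = (-5)·(-10) + (9)·(5) = 95
106·t² − 190·t + 76 = 0  ⇒  m = 95² − 106·76 = 969
m = 969 > 0,  v_rel·d = 95 > 0  ⇒  inside

inside=yes margin=969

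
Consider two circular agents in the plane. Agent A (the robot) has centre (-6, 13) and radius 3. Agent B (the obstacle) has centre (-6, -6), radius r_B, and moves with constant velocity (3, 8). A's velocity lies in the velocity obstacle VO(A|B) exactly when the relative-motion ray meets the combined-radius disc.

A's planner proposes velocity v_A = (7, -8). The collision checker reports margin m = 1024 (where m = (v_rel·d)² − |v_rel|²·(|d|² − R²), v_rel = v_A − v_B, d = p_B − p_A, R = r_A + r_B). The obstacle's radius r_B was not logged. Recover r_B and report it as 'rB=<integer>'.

m = 1024
d = (0, -19);  v_rel = (4, -16),  |v_rel|² = 272
v_rel×d = (4)·(-19) − (-16)·(0) = -76
since m = R²·272 − (-76)²:  R² = (5776 + 1024) / 272 = 25
R = √25 = 5  ⇒  r_B = 5 − 3 = 2

rB=2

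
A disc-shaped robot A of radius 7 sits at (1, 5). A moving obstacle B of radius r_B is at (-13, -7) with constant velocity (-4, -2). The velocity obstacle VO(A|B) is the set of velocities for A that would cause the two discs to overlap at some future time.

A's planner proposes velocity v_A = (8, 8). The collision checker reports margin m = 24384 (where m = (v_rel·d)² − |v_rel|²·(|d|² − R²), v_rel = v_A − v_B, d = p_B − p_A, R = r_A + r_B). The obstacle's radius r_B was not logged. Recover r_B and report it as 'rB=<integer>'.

m = 24384
d = (-14, -12);  v_rel = (12, 10),  |v_rel|² = 244
v_rel×d = (12)·(-12) − (10)·(-14) = -4
since m = R²·244 − (-4)²:  R² = (16 + 24384) / 244 = 100
R = √100 = 10  ⇒  r_B = 10 − 7 = 3

rB=3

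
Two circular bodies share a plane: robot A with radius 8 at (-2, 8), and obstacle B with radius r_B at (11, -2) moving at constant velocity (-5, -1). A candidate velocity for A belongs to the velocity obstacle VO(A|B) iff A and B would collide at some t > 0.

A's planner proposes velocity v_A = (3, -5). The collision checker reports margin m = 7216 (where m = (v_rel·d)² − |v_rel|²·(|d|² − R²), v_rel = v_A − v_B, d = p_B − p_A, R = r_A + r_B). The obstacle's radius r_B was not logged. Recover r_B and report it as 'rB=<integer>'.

m = 7216
d = (13, -10);  v_rel = (8, -4),  |v_rel|² = 80
v_rel×d = (8)·(-10) − (-4)·(13) = -28
since m = R²·80 − (-28)²:  R² = (784 + 7216) / 80 = 100
R = √100 = 10  ⇒  r_B = 10 − 8 = 2

rB=2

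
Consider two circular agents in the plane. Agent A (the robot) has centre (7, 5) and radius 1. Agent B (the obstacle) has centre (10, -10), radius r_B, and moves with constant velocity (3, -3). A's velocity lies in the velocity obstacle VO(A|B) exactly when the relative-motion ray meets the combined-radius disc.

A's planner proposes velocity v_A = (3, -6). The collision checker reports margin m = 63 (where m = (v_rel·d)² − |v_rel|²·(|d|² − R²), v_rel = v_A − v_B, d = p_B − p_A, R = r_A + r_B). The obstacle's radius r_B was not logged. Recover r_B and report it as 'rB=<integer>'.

m = 63
d = (3, -15);  v_rel = (0, -3),  |v_rel|² = 9
v_rel×d = (0)·(-15) − (-3)·(3) = 9
since m = R²·9 − 9²:  R² = (81 + 63) / 9 = 16
R = √16 = 4  ⇒  r_B = 4 − 1 = 3

rB=3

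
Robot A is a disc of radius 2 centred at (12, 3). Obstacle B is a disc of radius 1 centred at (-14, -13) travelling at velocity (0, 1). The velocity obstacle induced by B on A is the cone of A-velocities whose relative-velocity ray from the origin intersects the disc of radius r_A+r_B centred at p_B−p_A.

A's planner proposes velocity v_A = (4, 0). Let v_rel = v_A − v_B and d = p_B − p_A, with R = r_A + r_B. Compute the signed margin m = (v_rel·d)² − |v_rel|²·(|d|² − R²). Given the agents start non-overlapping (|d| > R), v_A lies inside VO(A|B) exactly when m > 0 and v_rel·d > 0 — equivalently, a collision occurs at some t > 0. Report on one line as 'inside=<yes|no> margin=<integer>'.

d = (-26, -16),  |d|² = 932;  R = 2+1 = 3,  c = 932−3² = 923
v_rel = (4, -1),  |v_rel|² = 17;  v_rel·d = (4)·(-26) + (-1)·(-16) = -88
17·t² + 176·t + 923 = 0  ⇒  m = (-88)² − 17·923 = -7947
m = -7947 < 0,  v_rel·d = -88 < 0  ⇒  outside

inside=no margin=-7947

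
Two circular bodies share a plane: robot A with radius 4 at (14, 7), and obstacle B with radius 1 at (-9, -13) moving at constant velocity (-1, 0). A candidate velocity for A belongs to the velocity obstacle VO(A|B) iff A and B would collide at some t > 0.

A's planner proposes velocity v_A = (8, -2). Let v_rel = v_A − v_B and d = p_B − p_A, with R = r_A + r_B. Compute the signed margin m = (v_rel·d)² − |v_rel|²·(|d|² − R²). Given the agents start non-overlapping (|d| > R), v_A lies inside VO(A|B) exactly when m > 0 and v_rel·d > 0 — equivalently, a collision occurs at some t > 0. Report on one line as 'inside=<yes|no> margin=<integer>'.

d = (-23, -20),  |d|² = 929;  R = 4+1 = 5,  c = 929−5² = 904
v_rel = (9, -2),  |v_rel|² = 85;  v_rel·d = (9)·(-23) + (-2)·(-20) = -167
85·t² + 334·t + 904 = 0  ⇒  m = (-167)² − 85·904 = -48951
m = -48951 < 0,  v_rel·d = -167 < 0  ⇒  outside

inside=no margin=-48951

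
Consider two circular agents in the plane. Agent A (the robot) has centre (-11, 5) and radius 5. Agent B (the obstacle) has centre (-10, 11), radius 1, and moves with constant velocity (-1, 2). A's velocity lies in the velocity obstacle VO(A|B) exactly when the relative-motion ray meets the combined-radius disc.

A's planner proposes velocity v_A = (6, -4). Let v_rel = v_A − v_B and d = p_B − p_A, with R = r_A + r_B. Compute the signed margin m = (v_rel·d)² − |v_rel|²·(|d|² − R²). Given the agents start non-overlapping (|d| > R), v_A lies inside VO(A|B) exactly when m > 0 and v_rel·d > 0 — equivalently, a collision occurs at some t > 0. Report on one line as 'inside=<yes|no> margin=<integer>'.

d = (1, 6),  |d|² = 37;  R = 5+1 = 6,  c = 37−6² = 1
v_rel = (7, -6),  |v_rel|² = 85;  v_rel·d = (7)·(1) + (-6)·(6) = -29
85·t² + 58·t + 1 = 0  ⇒  m = (-29)² − 85·1 = 756
m = 756 > 0,  v_rel·d = -29 < 0  ⇒  outside

inside=no margin=756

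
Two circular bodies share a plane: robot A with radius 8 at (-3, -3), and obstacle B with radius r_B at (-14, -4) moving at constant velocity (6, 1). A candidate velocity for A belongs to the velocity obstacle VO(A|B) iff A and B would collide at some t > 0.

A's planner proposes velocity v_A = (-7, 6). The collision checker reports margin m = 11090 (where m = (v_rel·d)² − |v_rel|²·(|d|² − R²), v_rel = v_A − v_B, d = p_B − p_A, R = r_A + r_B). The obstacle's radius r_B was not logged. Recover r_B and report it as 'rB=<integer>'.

m = 11090
d = (-11, -1);  v_rel = (-13, 5),  |v_rel|² = 194
v_rel×d = (-13)·(-1) − (5)·(-11) = 68
since m = R²·194 − 68²:  R² = (4624 + 11090) / 194 = 81
R = √81 = 9  ⇒  r_B = 9 − 8 = 1

rB=1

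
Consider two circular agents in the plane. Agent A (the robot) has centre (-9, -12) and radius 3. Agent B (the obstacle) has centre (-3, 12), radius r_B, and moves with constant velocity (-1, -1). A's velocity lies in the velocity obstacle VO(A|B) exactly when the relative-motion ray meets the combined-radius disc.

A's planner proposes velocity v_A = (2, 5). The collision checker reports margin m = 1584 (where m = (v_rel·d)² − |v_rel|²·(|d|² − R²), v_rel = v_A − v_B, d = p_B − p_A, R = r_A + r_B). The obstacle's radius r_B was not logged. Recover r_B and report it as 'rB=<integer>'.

m = 1584
d = (6, 24);  v_rel = (3, 6),  |v_rel|² = 45
v_rel×d = (3)·(24) − (6)·(6) = 36
since m = R²·45 − 36²:  R² = (1296 + 1584) / 45 = 64
R = √64 = 8  ⇒  r_B = 8 − 3 = 5

rB=5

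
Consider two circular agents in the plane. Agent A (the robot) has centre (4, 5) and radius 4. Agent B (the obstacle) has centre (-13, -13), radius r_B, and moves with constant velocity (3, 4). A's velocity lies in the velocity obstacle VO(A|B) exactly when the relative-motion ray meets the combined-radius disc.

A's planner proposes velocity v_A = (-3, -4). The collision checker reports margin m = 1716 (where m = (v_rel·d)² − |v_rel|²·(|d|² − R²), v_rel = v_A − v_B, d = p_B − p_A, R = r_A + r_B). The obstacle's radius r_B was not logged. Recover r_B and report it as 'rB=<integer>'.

m = 1716
d = (-17, -18);  v_rel = (-6, -8),  |v_rel|² = 100
v_rel×d = (-6)·(-18) − (-8)·(-17) = -28
since m = R²·100 − (-28)²:  R² = (784 + 1716) / 100 = 25
R = √25 = 5  ⇒  r_B = 5 − 4 = 1

rB=1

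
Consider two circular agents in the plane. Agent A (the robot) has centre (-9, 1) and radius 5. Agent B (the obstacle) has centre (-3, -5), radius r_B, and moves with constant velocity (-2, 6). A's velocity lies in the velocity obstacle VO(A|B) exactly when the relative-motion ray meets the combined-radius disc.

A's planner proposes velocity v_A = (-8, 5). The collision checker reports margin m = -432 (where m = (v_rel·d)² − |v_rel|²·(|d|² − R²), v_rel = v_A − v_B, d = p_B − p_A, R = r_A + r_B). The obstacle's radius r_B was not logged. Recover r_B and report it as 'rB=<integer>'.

m = -432
d = (6, -6);  v_rel = (-6, -1),  |v_rel|² = 37
v_rel×d = (-6)·(-6) − (-1)·(6) = 42
since m = R²·37 − 42²:  R² = (1764 + -432) / 37 = 36
R = √36 = 6  ⇒  r_B = 6 − 5 = 1

rB=1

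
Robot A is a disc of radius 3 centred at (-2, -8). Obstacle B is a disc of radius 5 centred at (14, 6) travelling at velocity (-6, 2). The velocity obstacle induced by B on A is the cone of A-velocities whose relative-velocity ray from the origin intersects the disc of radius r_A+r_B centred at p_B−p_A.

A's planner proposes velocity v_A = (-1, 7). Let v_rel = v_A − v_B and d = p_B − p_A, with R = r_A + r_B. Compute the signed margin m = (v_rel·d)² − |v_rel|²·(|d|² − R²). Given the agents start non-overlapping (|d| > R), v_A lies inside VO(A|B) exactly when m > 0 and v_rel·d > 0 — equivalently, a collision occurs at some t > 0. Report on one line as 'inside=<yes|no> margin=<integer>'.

d = (16, 14),  |d|² = 452;  R = 3+5 = 8,  c = 452−8² = 388
v_rel = (5, 5),  |v_rel|² = 50;  v_rel·d = (5)·(16) + (5)·(14) = 150
50·t² − 300·t + 388 = 0  ⇒  m = 150² − 50·388 = 3100
m = 3100 > 0,  v_rel·d = 150 > 0  ⇒  inside

inside=yes margin=3100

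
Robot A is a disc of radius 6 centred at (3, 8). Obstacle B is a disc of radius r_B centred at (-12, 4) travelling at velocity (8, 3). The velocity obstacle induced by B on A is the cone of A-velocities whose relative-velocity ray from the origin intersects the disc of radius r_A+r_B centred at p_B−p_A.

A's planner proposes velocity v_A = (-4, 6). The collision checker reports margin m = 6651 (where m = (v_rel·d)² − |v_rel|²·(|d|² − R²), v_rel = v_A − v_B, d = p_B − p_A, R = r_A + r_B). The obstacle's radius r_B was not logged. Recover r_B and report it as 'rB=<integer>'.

m = 6651
d = (-15, -4);  v_rel = (-12, 3),  |v_rel|² = 153
v_rel×d = (-12)·(-4) − (3)·(-15) = 93
since m = R²·153 − 93²:  R² = (8649 + 6651) / 153 = 100
R = √100 = 10  ⇒  r_B = 10 − 6 = 4

rB=4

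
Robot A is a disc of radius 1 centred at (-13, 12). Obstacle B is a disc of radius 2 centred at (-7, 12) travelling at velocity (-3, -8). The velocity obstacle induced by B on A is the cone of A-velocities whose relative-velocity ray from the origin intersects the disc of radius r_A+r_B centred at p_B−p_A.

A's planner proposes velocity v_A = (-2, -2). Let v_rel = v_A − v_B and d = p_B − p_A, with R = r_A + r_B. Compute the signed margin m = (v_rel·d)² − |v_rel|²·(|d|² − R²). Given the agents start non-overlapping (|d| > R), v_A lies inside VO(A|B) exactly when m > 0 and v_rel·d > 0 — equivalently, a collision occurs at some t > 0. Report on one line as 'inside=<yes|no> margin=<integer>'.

d = (6, 0),  |d|² = 36;  R = 1+2 = 3,  c = 36−3² = 27
v_rel = (1, 6),  |v_rel|² = 37;  v_rel·d = (1)·(6) + (6)·(0) = 6
37·t² − 12·t + 27 = 0  ⇒  m = 6² − 37·27 = -963
m = -963 < 0,  v_rel·d = 6 > 0  ⇒  outside

inside=no margin=-963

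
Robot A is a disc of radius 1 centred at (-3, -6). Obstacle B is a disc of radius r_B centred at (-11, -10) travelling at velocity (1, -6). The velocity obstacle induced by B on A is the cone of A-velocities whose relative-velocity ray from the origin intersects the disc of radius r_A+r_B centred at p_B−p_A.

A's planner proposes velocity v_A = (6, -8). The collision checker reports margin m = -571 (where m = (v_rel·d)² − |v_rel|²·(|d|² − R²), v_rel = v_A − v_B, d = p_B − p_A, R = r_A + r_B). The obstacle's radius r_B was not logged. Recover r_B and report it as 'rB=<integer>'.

m = -571
d = (-8, -4);  v_rel = (5, -2),  |v_rel|² = 29
v_rel×d = (5)·(-4) − (-2)·(-8) = -36
since m = R²·29 − (-36)²:  R² = (1296 + -571) / 29 = 25
R = √25 = 5  ⇒  r_B = 5 − 1 = 4

rB=4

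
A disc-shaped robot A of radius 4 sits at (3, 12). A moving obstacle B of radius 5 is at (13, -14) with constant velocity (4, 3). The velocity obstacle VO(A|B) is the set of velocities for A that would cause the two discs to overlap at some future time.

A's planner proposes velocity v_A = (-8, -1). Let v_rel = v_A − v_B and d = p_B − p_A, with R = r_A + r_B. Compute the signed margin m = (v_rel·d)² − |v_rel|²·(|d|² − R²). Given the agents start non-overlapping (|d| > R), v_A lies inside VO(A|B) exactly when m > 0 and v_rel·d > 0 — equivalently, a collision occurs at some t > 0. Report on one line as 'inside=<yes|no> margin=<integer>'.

d = (10, -26),  |d|² = 776;  R = 4+5 = 9,  c = 776−9² = 695
v_rel = (-12, -4),  |v_rel|² = 160;  v_rel·d = (-12)·(10) + (-4)·(-26) = -16
160·t² + 32·t + 695 = 0  ⇒  m = (-16)² − 160·695 = -110944
m = -110944 < 0,  v_rel·d = -16 < 0  ⇒  outside

inside=no margin=-110944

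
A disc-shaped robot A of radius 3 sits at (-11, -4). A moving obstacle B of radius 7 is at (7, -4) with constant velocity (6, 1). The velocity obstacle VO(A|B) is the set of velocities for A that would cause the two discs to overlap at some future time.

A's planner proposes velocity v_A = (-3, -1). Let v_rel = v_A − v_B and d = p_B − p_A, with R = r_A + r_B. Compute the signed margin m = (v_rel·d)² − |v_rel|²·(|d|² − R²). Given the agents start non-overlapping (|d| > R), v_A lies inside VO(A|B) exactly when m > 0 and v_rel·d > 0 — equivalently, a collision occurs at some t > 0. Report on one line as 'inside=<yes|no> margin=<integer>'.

d = (18, 0),  |d|² = 324;  R = 3+7 = 10,  c = 324−10² = 224
v_rel = (-9, -2),  |v_rel|² = 85;  v_rel·d = (-9)·(18) + (-2)·(0) = -162
85·t² + 324·t + 224 = 0  ⇒  m = (-162)² − 85·224 = 7204
m = 7204 > 0,  v_rel·d = -162 < 0  ⇒  outside

inside=no margin=7204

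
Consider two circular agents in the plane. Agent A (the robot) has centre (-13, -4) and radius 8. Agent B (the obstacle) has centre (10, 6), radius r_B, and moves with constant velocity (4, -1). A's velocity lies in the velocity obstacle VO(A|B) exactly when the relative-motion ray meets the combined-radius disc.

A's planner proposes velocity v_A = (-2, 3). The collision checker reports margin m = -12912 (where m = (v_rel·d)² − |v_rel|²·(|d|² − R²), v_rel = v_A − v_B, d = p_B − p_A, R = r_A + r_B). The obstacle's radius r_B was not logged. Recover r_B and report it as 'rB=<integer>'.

m = -12912
d = (23, 10);  v_rel = (-6, 4),  |v_rel|² = 52
v_rel×d = (-6)·(10) − (4)·(23) = -152
since m = R²·52 − (-152)²:  R² = (23104 + -12912) / 52 = 196
R = √196 = 14  ⇒  r_B = 14 − 8 = 6

rB=6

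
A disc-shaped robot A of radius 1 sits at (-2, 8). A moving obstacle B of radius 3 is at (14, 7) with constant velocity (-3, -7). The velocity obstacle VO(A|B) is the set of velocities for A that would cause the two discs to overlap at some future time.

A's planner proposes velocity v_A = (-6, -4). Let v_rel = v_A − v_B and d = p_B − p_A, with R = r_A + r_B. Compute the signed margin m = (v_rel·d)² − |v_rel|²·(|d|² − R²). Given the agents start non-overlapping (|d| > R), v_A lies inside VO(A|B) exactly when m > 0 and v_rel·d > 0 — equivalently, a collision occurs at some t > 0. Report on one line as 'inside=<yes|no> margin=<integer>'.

d = (16, -1),  |d|² = 257;  R = 1+3 = 4,  c = 257−4² = 241
v_rel = (-3, 3),  |v_rel|² = 18;  v_rel·d = (-3)·(16) + (3)·(-1) = -51
18·t² + 102·t + 241 = 0  ⇒  m = (-51)² − 18·241 = -1737
m = -1737 < 0,  v_rel·d = -51 < 0  ⇒  outside

inside=no margin=-1737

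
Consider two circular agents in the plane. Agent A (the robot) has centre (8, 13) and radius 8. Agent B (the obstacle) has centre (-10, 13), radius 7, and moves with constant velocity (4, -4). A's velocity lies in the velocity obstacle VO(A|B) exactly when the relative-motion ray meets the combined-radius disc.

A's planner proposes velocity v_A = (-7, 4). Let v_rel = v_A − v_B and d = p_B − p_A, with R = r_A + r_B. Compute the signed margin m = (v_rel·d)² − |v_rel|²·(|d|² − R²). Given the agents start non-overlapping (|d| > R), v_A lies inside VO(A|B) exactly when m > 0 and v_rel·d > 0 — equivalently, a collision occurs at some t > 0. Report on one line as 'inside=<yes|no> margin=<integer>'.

d = (-18, 0),  |d|² = 324;  R = 8+7 = 15,  c = 324−15² = 99
v_rel = (-11, 8),  |v_rel|² = 185;  v_rel·d = (-11)·(-18) + (8)·(0) = 198
185·t² − 396·t + 99 = 0  ⇒  m = 198² − 185·99 = 20889
m = 20889 > 0,  v_rel·d = 198 > 0  ⇒  inside

inside=yes margin=20889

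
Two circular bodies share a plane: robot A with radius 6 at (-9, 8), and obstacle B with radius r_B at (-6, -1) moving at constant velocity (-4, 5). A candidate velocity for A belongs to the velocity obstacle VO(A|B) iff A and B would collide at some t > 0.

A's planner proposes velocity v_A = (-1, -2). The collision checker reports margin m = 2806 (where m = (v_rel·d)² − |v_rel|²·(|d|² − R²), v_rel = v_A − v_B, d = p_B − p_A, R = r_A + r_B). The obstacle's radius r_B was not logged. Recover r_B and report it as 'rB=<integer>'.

m = 2806
d = (3, -9);  v_rel = (3, -7),  |v_rel|² = 58
v_rel×d = (3)·(-9) − (-7)·(3) = -6
since m = R²·58 − (-6)²:  R² = (36 + 2806) / 58 = 49
R = √49 = 7  ⇒  r_B = 7 − 6 = 1

rB=1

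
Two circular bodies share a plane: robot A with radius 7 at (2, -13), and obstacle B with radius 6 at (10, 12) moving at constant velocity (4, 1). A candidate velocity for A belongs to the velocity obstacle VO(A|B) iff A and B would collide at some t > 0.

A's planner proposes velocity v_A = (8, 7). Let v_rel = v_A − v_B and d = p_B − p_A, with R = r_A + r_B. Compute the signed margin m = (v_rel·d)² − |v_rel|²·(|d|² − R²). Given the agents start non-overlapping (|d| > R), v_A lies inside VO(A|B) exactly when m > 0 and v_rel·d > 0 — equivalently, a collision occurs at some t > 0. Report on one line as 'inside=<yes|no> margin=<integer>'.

d = (8, 25),  |d|² = 689;  R = 7+6 = 13,  c = 689−13² = 520
v_rel = (4, 6),  |v_rel|² = 52;  v_rel·d = (4)·(8) + (6)·(25) = 182
52·t² − 364·t + 520 = 0  ⇒  m = 182² − 52·520 = 6084
m = 6084 > 0,  v_rel·d = 182 > 0  ⇒  inside

inside=yes margin=6084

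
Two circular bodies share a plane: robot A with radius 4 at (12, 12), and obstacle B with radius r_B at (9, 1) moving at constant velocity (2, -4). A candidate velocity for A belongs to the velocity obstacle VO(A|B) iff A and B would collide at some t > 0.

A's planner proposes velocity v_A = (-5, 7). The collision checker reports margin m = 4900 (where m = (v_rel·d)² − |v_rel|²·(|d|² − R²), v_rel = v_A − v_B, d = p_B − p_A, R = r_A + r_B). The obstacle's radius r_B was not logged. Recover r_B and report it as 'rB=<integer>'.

m = 4900
d = (-3, -11);  v_rel = (-7, 11),  |v_rel|² = 170
v_rel×d = (-7)·(-11) − (11)·(-3) = 110
since m = R²·170 − 110²:  R² = (12100 + 4900) / 170 = 100
R = √100 = 10  ⇒  r_B = 10 − 4 = 6

rB=6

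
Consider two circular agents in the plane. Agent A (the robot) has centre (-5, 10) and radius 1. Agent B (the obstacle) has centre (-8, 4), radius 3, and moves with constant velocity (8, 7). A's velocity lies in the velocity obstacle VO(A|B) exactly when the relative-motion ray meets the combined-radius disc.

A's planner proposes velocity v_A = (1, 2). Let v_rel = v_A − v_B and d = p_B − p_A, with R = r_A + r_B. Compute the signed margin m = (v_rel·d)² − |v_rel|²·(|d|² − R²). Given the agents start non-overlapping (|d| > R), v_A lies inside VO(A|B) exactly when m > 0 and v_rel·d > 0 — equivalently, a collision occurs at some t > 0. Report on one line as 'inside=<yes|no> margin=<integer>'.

d = (-3, -6),  |d|² = 45;  R = 1+3 = 4,  c = 45−4² = 29
v_rel = (-7, -5),  |v_rel|² = 74;  v_rel·d = (-7)·(-3) + (-5)·(-6) = 51
74·t² − 102·t + 29 = 0  ⇒  m = 51² − 74·29 = 455
m = 455 > 0,  v_rel·d = 51 > 0  ⇒  inside

inside=yes margin=455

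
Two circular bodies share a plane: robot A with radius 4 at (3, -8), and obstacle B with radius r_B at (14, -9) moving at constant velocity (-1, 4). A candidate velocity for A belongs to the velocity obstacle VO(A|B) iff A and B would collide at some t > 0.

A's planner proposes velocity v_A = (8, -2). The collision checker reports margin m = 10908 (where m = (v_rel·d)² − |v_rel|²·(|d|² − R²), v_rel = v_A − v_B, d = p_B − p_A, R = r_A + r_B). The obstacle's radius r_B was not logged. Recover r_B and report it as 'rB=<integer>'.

m = 10908
d = (11, -1);  v_rel = (9, -6),  |v_rel|² = 117
v_rel×d = (9)·(-1) − (-6)·(11) = 57
since m = R²·117 − 57²:  R² = (3249 + 10908) / 117 = 121
R = √121 = 11  ⇒  r_B = 11 − 4 = 7

rB=7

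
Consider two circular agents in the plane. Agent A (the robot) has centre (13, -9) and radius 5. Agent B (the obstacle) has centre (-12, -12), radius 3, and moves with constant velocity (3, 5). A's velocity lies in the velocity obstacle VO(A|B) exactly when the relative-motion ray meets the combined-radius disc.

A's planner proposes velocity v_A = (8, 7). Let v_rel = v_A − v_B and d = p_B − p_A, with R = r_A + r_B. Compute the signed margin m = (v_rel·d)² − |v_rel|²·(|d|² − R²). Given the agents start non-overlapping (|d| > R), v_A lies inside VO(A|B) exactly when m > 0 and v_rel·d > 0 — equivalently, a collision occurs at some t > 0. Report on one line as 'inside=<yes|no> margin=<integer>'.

d = (-25, -3),  |d|² = 634;  R = 5+3 = 8,  c = 634−8² = 570
v_rel = (5, 2),  |v_rel|² = 29;  v_rel·d = (5)·(-25) + (2)·(-3) = -131
29·t² + 262·t + 570 = 0  ⇒  m = (-131)² − 29·570 = 631
m = 631 > 0,  v_rel·d = -131 < 0  ⇒  outside

inside=no margin=631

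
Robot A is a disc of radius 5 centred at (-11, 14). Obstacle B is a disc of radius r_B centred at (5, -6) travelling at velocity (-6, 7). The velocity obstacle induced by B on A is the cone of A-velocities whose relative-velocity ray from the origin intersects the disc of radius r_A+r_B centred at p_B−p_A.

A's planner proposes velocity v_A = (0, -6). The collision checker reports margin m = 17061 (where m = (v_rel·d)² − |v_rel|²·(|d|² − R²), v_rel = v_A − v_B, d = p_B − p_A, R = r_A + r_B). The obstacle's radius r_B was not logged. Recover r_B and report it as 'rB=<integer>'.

m = 17061
d = (16, -20);  v_rel = (6, -13),  |v_rel|² = 205
v_rel×d = (6)·(-20) − (-13)·(16) = 88
since m = R²·205 − 88²:  R² = (7744 + 17061) / 205 = 121
R = √121 = 11  ⇒  r_B = 11 − 5 = 6

rB=6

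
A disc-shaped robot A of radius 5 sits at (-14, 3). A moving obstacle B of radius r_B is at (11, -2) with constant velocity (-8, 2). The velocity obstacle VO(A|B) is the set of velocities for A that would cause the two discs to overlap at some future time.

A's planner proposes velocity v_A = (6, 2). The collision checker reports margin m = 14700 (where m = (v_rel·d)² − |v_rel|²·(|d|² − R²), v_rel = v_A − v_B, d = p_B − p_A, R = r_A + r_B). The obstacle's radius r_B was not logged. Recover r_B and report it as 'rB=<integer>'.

m = 14700
d = (25, -5);  v_rel = (14, 0),  |v_rel|² = 196
v_rel×d = (14)·(-5) − (0)·(25) = -70
since m = R²·196 − (-70)²:  R² = (4900 + 14700) / 196 = 100
R = √100 = 10  ⇒  r_B = 10 − 5 = 5

rB=5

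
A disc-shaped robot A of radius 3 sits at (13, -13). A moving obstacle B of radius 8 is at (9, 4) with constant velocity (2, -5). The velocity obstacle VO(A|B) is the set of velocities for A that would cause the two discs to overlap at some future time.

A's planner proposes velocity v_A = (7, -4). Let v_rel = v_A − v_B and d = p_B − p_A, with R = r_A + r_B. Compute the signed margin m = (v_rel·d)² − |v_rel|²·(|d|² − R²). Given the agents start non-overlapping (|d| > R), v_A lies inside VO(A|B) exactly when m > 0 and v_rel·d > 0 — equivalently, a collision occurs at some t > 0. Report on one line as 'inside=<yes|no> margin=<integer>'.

d = (-4, 17),  |d|² = 305;  R = 3+8 = 11,  c = 305−11² = 184
v_rel = (5, 1),  |v_rel|² = 26;  v_rel·d = (5)·(-4) + (1)·(17) = -3
26·t² + 6·t + 184 = 0  ⇒  m = (-3)² − 26·184 = -4775
m = -4775 < 0,  v_rel·d = -3 < 0  ⇒  outside

inside=no margin=-4775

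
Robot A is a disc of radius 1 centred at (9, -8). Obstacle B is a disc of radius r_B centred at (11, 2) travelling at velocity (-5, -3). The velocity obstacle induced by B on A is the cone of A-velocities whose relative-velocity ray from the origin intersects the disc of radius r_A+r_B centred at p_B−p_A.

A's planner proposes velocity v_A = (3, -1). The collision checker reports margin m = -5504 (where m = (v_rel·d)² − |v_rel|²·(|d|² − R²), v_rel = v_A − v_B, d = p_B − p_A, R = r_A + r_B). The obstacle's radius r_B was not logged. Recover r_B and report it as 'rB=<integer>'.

m = -5504
d = (2, 10);  v_rel = (8, 2),  |v_rel|² = 68
v_rel×d = (8)·(10) − (2)·(2) = 76
since m = R²·68 − 76²:  R² = (5776 + -5504) / 68 = 4
R = √4 = 2  ⇒  r_B = 2 − 1 = 1

rB=1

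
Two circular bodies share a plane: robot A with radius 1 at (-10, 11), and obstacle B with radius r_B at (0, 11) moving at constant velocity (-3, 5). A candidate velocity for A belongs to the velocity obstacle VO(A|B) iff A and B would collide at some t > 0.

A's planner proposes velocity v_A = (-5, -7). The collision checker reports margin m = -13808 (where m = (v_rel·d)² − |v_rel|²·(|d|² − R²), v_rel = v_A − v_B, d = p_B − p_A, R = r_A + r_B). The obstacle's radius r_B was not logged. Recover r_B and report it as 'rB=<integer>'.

m = -13808
d = (10, 0);  v_rel = (-2, -12),  |v_rel|² = 148
v_rel×d = (-2)·(0) − (-12)·(10) = 120
since m = R²·148 − 120²:  R² = (14400 + -13808) / 148 = 4
R = √4 = 2  ⇒  r_B = 2 − 1 = 1

rB=1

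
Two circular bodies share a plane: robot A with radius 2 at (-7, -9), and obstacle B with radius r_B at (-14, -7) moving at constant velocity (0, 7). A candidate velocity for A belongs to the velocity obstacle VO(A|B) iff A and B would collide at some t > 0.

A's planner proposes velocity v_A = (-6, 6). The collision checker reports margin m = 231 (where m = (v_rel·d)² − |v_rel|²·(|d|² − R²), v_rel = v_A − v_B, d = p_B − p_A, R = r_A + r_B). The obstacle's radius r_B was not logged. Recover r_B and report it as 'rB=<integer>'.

m = 231
d = (-7, 2);  v_rel = (-6, -1),  |v_rel|² = 37
v_rel×d = (-6)·(2) − (-1)·(-7) = -19
since m = R²·37 − (-19)²:  R² = (361 + 231) / 37 = 16
R = √16 = 4  ⇒  r_B = 4 − 2 = 2

rB=2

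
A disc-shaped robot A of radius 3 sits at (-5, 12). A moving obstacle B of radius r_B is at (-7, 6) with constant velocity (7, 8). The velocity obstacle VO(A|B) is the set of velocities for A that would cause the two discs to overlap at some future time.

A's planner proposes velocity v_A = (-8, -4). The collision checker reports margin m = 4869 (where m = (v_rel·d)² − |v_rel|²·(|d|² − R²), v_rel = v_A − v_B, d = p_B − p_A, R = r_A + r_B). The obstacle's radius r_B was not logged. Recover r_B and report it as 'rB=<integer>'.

m = 4869
d = (-2, -6);  v_rel = (-15, -12),  |v_rel|² = 369
v_rel×d = (-15)·(-6) − (-12)·(-2) = 66
since m = R²·369 − 66²:  R² = (4356 + 4869) / 369 = 25
R = √25 = 5  ⇒  r_B = 5 − 3 = 2

rB=2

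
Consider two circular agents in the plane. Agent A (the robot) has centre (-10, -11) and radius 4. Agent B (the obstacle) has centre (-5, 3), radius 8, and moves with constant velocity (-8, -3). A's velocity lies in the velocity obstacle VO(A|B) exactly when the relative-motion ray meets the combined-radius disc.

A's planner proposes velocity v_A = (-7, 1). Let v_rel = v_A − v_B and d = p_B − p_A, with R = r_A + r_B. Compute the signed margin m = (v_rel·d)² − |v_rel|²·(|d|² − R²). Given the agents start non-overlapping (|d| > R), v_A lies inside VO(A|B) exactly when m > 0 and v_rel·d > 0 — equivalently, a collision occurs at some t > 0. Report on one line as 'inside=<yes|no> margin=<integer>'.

d = (5, 14),  |d|² = 221;  R = 4+8 = 12,  c = 221−12² = 77
v_rel = (1, 4),  |v_rel|² = 17;  v_rel·d = (1)·(5) + (4)·(14) = 61
17·t² − 122·t + 77 = 0  ⇒  m = 61² − 17·77 = 2412
m = 2412 > 0,  v_rel·d = 61 > 0  ⇒  inside

inside=yes margin=2412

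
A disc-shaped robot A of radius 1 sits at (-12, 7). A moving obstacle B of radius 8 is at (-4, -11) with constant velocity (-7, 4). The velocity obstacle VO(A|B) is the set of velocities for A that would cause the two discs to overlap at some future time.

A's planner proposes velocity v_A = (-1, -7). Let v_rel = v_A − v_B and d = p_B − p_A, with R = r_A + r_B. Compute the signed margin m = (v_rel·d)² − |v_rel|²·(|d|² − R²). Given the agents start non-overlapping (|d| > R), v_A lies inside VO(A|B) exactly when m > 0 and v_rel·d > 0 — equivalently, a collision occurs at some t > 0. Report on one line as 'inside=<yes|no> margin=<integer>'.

d = (8, -18),  |d|² = 388;  R = 1+8 = 9,  c = 388−9² = 307
v_rel = (6, -11),  |v_rel|² = 157;  v_rel·d = (6)·(8) + (-11)·(-18) = 246
157·t² − 492·t + 307 = 0  ⇒  m = 246² − 157·307 = 12317
m = 12317 > 0,  v_rel·d = 246 > 0  ⇒  inside

inside=yes margin=12317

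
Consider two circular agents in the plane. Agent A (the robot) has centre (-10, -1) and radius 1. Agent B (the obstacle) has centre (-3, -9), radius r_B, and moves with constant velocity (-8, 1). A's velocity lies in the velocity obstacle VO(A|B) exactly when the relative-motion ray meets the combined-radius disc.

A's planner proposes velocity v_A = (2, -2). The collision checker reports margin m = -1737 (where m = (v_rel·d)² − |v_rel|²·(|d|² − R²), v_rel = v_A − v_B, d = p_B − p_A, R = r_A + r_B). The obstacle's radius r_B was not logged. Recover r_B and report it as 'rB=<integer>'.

m = -1737
d = (7, -8);  v_rel = (10, -3),  |v_rel|² = 109
v_rel×d = (10)·(-8) − (-3)·(7) = -59
since m = R²·109 − (-59)²:  R² = (3481 + -1737) / 109 = 16
R = √16 = 4  ⇒  r_B = 4 − 1 = 3

rB=3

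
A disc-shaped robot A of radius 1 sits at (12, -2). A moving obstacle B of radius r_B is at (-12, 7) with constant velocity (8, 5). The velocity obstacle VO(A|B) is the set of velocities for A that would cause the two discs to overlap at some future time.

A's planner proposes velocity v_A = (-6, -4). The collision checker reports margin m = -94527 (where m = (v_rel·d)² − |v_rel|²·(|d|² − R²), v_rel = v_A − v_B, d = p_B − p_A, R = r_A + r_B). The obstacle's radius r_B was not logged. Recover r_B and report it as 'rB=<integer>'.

m = -94527
d = (-24, 9);  v_rel = (-14, -9),  |v_rel|² = 277
v_rel×d = (-14)·(9) − (-9)·(-24) = -342
since m = R²·277 − (-342)²:  R² = (116964 + -94527) / 277 = 81
R = √81 = 9  ⇒  r_B = 9 − 1 = 8

rB=8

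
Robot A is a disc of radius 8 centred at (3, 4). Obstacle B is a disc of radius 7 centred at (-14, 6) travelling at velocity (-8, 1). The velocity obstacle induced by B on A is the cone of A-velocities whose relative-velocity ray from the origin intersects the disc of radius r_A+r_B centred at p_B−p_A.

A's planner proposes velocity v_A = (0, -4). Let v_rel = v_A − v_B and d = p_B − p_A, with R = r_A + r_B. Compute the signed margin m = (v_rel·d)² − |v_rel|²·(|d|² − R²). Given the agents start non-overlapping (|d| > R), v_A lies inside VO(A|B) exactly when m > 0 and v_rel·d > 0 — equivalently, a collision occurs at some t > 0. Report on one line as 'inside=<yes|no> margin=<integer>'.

d = (-17, 2),  |d|² = 293;  R = 8+7 = 15,  c = 293−15² = 68
v_rel = (8, -5),  |v_rel|² = 89;  v_rel·d = (8)·(-17) + (-5)·(2) = -146
89·t² + 292·t + 68 = 0  ⇒  m = (-146)² − 89·68 = 15264
m = 15264 > 0,  v_rel·d = -146 < 0  ⇒  outside

inside=no margin=15264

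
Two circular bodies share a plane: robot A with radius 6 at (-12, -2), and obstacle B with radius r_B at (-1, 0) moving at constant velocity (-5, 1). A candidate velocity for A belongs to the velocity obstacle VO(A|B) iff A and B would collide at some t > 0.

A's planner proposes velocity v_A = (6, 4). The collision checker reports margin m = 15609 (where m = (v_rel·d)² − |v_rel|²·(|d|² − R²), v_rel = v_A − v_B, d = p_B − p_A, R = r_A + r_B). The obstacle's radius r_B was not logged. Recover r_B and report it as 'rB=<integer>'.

m = 15609
d = (11, 2);  v_rel = (11, 3),  |v_rel|² = 130
v_rel×d = (11)·(2) − (3)·(11) = -11
since m = R²·130 − (-11)²:  R² = (121 + 15609) / 130 = 121
R = √121 = 11  ⇒  r_B = 11 − 6 = 5

rB=5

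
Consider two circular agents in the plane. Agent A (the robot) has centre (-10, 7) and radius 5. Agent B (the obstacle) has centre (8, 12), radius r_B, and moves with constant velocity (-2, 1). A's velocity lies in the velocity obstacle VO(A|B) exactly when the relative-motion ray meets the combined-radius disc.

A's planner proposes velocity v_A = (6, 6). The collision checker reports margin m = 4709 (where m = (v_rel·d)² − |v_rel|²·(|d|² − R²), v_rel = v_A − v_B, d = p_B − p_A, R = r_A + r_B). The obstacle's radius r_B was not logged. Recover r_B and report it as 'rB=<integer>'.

m = 4709
d = (18, 5);  v_rel = (8, 5),  |v_rel|² = 89
v_rel×d = (8)·(5) − (5)·(18) = -50
since m = R²·89 − (-50)²:  R² = (2500 + 4709) / 89 = 81
R = √81 = 9  ⇒  r_B = 9 − 5 = 4

rB=4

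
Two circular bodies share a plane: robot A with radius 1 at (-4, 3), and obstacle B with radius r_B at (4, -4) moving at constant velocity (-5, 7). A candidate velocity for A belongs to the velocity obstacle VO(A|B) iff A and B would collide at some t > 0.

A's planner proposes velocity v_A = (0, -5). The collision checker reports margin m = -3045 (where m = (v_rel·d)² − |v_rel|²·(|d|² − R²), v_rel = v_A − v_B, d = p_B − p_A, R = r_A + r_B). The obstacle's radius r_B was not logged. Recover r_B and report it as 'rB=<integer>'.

m = -3045
d = (8, -7);  v_rel = (5, -12),  |v_rel|² = 169
v_rel×d = (5)·(-7) − (-12)·(8) = 61
since m = R²·169 − 61²:  R² = (3721 + -3045) / 169 = 4
R = √4 = 2  ⇒  r_B = 2 − 1 = 1

rB=1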